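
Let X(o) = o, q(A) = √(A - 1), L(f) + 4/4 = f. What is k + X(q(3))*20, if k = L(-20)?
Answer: -21 + 20*√2 ≈ 7.2843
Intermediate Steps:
L(f) = -1 + f
q(A) = √(-1 + A)
k = -21 (k = -1 - 20 = -21)
k + X(q(3))*20 = -21 + √(-1 + 3)*20 = -21 + √2*20 = -21 + 20*√2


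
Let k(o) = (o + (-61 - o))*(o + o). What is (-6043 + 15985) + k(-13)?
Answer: 11528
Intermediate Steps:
k(o) = -122*o
(-6043 + 15985) + k(-13) = (-6043 + 15985) - 122*(-13) = 9942 + 1586 = 11528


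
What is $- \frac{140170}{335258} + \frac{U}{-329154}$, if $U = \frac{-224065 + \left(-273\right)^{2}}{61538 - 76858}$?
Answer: $- \frac{3155700361687}{7547255177385} \approx -0.41813$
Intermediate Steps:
$U = \frac{18692}{1915}$ ($U = \frac{-224065 + 74529}{-15320} = \left(-149536\right) \left(- \frac{1}{15320}\right) = \frac{18692}{1915} \approx 9.7608$)
$- \frac{140170}{335258} + \frac{U}{-329154} = - \frac{140170}{335258} + \frac{18692}{1915 \left(-329154\right)} = \left(-140170\right) \frac{1}{335258} + \frac{18692}{1915} \left(- \frac{1}{329154}\right) = - \frac{70085}{167629} - \frac{9346}{315164955} = - \frac{3155700361687}{7547255177385}$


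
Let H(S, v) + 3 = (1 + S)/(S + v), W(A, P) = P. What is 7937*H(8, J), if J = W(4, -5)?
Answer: 0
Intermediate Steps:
J = -5
H(S, v) = -3 + (1 + S)/(S + v)
7937*H(8, J) = 7937*((1 - 3*(-5) - 2*8)/(8 - 5)) = 7937*((1 + 15 - 16)/3) = 7937*((1/3)*0) = 7937*0 = 0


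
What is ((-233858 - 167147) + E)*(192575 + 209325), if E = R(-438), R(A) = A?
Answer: -161339941700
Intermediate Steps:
E = -438
((-233858 - 167147) + E)*(192575 + 209325) = ((-233858 - 167147) - 438)*(192575 + 209325) = (-401005 - 438)*401900 = -401443*401900 = -161339941700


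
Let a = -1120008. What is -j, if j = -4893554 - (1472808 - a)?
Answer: 7486370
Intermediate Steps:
j = -7486370 (j = -4893554 - (1472808 - 1*(-1120008)) = -4893554 - (1472808 + 1120008) = -4893554 - 1*2592816 = -4893554 - 2592816 = -7486370)
-j = -1*(-7486370) = 7486370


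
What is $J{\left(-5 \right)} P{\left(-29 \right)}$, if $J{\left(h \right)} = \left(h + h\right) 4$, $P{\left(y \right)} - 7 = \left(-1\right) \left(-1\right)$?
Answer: $-320$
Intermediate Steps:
$P{\left(y \right)} = 8$ ($P{\left(y \right)} = 7 - -1 = 7 + 1 = 8$)
$J{\left(h \right)} = 8 h$ ($J{\left(h \right)} = 2 h 4 = 8 h$)
$J{\left(-5 \right)} P{\left(-29 \right)} = 8 \left(-5\right) 8 = \left(-40\right) 8 = -320$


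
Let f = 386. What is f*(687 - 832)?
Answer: -55970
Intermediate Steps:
f*(687 - 832) = 386*(687 - 832) = 386*(-145) = -55970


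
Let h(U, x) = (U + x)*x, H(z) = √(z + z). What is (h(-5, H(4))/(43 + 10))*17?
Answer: 136/53 - 170*√2/53 ≈ -1.9701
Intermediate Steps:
H(z) = √2*√z (H(z) = √(2*z) = √2*√z)
h(U, x) = x*(U + x)
(h(-5, H(4))/(43 + 10))*17 = (((√2*√4)*(-5 + √2*√4))/(43 + 10))*17 = (((√2*2)*(-5 + √2*2))/53)*17 = (((2*√2)*(-5 + 2*√2))*(1/53))*17 = ((2*√2*(-5 + 2*√2))*(1/53))*17 = (2*√2*(-5 + 2*√2)/53)*17 = 34*√2*(-5 + 2*√2)/53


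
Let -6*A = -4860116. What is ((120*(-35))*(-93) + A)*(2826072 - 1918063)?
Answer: 3270519480722/3 ≈ 1.0902e+12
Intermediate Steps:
A = 2430058/3 (A = -⅙*(-4860116) = 2430058/3 ≈ 8.1002e+5)
((120*(-35))*(-93) + A)*(2826072 - 1918063) = ((120*(-35))*(-93) + 2430058/3)*(2826072 - 1918063) = (-4200*(-93) + 2430058/3)*908009 = (390600 + 2430058/3)*908009 = (3601858/3)*908009 = 3270519480722/3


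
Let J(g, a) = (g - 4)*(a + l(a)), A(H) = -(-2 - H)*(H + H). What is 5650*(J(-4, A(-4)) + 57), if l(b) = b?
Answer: -1124350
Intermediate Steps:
A(H) = -2*H*(-2 - H) (A(H) = -(-2 - H)*2*H = -2*H*(-2 - H))
J(g, a) = 2*a*(-4 + g) (J(g, a) = (g - 4)*(a + a) = (-4 + g)*(2*a) = 2*a*(-4 + g))
5650*(J(-4, A(-4)) + 57) = 5650*(2*(2*(-4)*(2 - 4))*(-4 - 4) + 57) = 5650*(2*(2*(-4)*(-2))*(-8) + 57) = 5650*(2*16*(-8) + 57) = 5650*(-256 + 57) = 5650*(-199) = -1124350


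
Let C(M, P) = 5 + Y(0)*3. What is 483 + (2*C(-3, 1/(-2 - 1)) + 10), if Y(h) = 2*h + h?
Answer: 503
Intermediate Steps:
Y(h) = 3*h
C(M, P) = 5 (C(M, P) = 5 + (3*0)*3 = 5 + 0*3 = 5 + 0 = 5)
483 + (2*C(-3, 1/(-2 - 1)) + 10) = 483 + (2*5 + 10) = 483 + (10 + 10) = 483 + 20 = 503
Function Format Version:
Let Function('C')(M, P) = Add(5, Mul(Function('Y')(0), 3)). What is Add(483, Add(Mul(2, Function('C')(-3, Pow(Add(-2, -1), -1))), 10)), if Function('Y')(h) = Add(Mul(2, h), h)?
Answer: 503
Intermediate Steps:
Function('Y')(h) = Mul(3, h)
Function('C')(M, P) = 5 (Function('C')(M, P) = Add(5, Mul(Mul(3, 0), 3)) = Add(5, Mul(0, 3)) = Add(5, 0) = 5)
Add(483, Add(Mul(2, Function('C')(-3, Pow(Add(-2, -1), -1))), 10)) = Add(483, Add(Mul(2, 5), 10)) = Add(483, Add(10, 10)) = Add(483, 20) = 503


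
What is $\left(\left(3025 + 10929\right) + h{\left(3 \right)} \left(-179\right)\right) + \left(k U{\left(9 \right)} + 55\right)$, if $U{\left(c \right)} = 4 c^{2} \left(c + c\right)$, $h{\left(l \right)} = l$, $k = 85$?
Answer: $509192$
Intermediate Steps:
$U{\left(c \right)} = 8 c^{3}$ ($U{\left(c \right)} = 4 c^{2} \cdot 2 c = 8 c^{3}$)
$\left(\left(3025 + 10929\right) + h{\left(3 \right)} \left(-179\right)\right) + \left(k U{\left(9 \right)} + 55\right) = \left(\left(3025 + 10929\right) + 3 \left(-179\right)\right) + \left(85 \cdot 8 \cdot 9^{3} + 55\right) = \left(13954 - 537\right) + \left(85 \cdot 8 \cdot 729 + 55\right) = 13417 + \left(85 \cdot 5832 + 55\right) = 13417 + \left(495720 + 55\right) = 13417 + 495775 = 509192$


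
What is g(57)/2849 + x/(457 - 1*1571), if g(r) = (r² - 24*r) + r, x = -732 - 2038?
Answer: 5025331/1586893 ≈ 3.1668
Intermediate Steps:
x = -2770
g(r) = r² - 23*r
g(57)/2849 + x/(457 - 1*1571) = (57*(-23 + 57))/2849 - 2770/(457 - 1*1571) = (57*34)*(1/2849) - 2770/(457 - 1571) = 1938*(1/2849) - 2770/(-1114) = 1938/2849 - 2770*(-1/1114) = 1938/2849 + 1385/557 = 5025331/1586893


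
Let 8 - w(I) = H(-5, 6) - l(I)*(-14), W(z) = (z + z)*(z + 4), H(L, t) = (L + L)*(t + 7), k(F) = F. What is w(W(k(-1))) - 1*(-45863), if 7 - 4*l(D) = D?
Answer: 91911/2 ≈ 45956.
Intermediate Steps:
l(D) = 7/4 - D/4
H(L, t) = 2*L*(7 + t) (H(L, t) = (2*L)*(7 + t) = 2*L*(7 + t))
W(z) = 2*z*(4 + z) (W(z) = (2*z)*(4 + z) = 2*z*(4 + z))
w(I) = 227/2 + 7*I/2 (w(I) = 8 - (2*(-5)*(7 + 6) - (7/4 - I/4)*(-14)) = 8 - (2*(-5)*13 - (-49/2 + 7*I/2)) = 8 - (-130 + (49/2 - 7*I/2)) = 8 - (-211/2 - 7*I/2) = 8 + (211/2 + 7*I/2) = 227/2 + 7*I/2)
w(W(k(-1))) - 1*(-45863) = (227/2 + 7*(2*(-1)*(4 - 1))/2) - 1*(-45863) = (227/2 + 7*(2*(-1)*3)/2) + 45863 = (227/2 + (7/2)*(-6)) + 45863 = (227/2 - 21) + 45863 = 185/2 + 45863 = 91911/2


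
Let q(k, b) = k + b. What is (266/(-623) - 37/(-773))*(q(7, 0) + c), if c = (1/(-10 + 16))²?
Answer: -6598493/2476692 ≈ -2.6642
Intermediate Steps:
q(k, b) = b + k
c = 1/36 (c = (1/6)² = (⅙)² = 1/36 ≈ 0.027778)
(266/(-623) - 37/(-773))*(q(7, 0) + c) = (266/(-623) - 37/(-773))*((0 + 7) + 1/36) = (266*(-1/623) - 37*(-1/773))*(7 + 1/36) = (-38/89 + 37/773)*(253/36) = -26081/68797*253/36 = -6598493/2476692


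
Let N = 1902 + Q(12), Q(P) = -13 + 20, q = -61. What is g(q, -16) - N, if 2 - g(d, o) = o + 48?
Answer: -1939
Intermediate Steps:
Q(P) = 7
g(d, o) = -46 - o (g(d, o) = 2 - (o + 48) = 2 - (48 + o) = 2 + (-48 - o) = -46 - o)
N = 1909 (N = 1902 + 7 = 1909)
g(q, -16) - N = (-46 - 1*(-16)) - 1*1909 = (-46 + 16) - 1909 = -30 - 1909 = -1939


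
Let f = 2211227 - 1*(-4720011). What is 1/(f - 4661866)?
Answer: 1/2269372 ≈ 4.4065e-7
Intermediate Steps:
f = 6931238 (f = 2211227 + 4720011 = 6931238)
1/(f - 4661866) = 1/(6931238 - 4661866) = 1/2269372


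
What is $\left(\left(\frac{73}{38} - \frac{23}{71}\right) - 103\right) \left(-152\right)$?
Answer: $\frac{1094340}{71} \approx 15413.0$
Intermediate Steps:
$\left(\left(\frac{73}{38} - \frac{23}{71}\right) - 103\right) \left(-152\right) = \left(\frac{4309}{2698} - 103\right) \left(-152\right) = \left(- \frac{273585}{2698}\right) \left(-152\right) = \frac{1094340}{71}$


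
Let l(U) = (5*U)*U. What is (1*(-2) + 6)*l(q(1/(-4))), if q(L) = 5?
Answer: 500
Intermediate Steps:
l(U) = 5*U²
(1*(-2) + 6)*l(q(1/(-4))) = (1*(-2) + 6)*(5*5²) = (-2 + 6)*(5*25) = 4*125 = 500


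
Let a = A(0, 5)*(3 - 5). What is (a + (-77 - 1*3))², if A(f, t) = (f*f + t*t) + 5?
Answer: 19600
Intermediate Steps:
A(f, t) = 5 + f² + t² (A(f, t) = (f² + t²) + 5 = 5 + f² + t²)
a = -60 (a = (5 + 0² + 5²)*(3 - 5) = (5 + 0 + 25)*(-2) = 30*(-2) = -60)
(a + (-77 - 1*3))² = (-60 + (-77 - 1*3))² = (-60 + (-77 - 3))² = (-60 - 80)² = (-140)² = 19600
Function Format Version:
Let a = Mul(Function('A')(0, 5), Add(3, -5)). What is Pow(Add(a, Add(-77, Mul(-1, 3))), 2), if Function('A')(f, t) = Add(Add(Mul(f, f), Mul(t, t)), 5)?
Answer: 19600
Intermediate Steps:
Function('A')(f, t) = Add(5, Pow(f, 2), Pow(t, 2)) (Function('A')(f, t) = Add(Add(Pow(f, 2), Pow(t, 2)), 5) = Add(5, Pow(f, 2), Pow(t, 2)))
a = -60 (a = Mul(Add(5, Pow(0, 2), Pow(5, 2)), Add(3, -5)) = Mul(Add(5, 0, 25), -2) = Mul(30, -2) = -60)
Pow(Add(a, Add(-77, Mul(-1, 3))), 2) = Pow(Add(-60, Add(-77, Mul(-1, 3))), 2) = Pow(Add(-60, Add(-77, -3)), 2) = Pow(Add(-60, -80), 2) = Pow(-140, 2) = 19600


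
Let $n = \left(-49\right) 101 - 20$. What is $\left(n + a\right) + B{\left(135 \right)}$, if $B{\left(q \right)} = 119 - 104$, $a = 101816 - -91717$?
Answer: $188579$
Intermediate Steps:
$n = -4969$ ($n = -4949 - 20 = -4969$)
$a = 193533$ ($a = 101816 + 91717 = 193533$)
$B{\left(q \right)} = 15$
$\left(n + a\right) + B{\left(135 \right)} = \left(-4969 + 193533\right) + 15 = 188564 + 15 = 188579$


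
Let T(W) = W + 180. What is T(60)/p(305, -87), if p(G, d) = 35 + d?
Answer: -60/13 ≈ -4.6154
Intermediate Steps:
T(W) = 180 + W
T(60)/p(305, -87) = (180 + 60)/(35 - 87) = 240/(-52) = 240*(-1/52) = -60/13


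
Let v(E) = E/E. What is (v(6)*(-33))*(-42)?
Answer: 1386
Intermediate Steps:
v(E) = 1
(v(6)*(-33))*(-42) = (1*(-33))*(-42) = -33*(-42) = 1386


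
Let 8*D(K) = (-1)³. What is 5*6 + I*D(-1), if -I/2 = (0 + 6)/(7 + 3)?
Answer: 603/20 ≈ 30.150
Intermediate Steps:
I = -6/5 (I = -2*(0 + 6)/(7 + 3) = -12/10 = -2*⅗ = -6/5 ≈ -1.2000)
D(K) = -⅛ (D(K) = (⅛)*(-1)³ = (⅛)*(-1) = -⅛)
5*6 + I*D(-1) = 5*6 - 6/5*(-⅛) = 30 + 3/20 = 603/20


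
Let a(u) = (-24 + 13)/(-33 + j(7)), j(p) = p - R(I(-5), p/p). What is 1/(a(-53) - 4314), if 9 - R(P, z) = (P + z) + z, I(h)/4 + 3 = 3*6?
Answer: -27/116489 ≈ -0.00023178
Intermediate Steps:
I(h) = 60 (I(h) = -12 + 4*(3*6) = -12 + 4*18 = -12 + 72 = 60)
R(P, z) = 9 - P - 2*z (R(P, z) = 9 - ((P + z) + z) = 9 - (P + 2*z) = 9 + (-P - 2*z) = 9 - P - 2*z)
j(p) = 53 + p (j(p) = p - (9 - 1*60 - 2*p/p) = p - (9 - 60 - 2*1) = p - (9 - 60 - 2) = p - 1*(-53) = p + 53 = 53 + p)
a(u) = -11/27 (a(u) = (-24 + 13)/(-33 + (53 + 7)) = -11/(-33 + 60) = -11/27)
1/(a(-53) - 4314) = 1/(-11/27 - 4314) = 1/(-116489/27) = -27/116489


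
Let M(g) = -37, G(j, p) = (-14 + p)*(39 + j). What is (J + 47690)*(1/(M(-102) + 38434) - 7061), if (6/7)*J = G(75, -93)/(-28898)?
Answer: -62274729107583136/184932751 ≈ -3.3674e+8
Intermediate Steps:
J = 14231/28898 (J = 7*((-546 - 14*75 + 39*(-93) + 75*(-93))/(-28898))/6 = 7*((-546 - 1050 - 3627 - 6975)*(-1/28898))/6 = 7*(-12198*(-1/28898))/6 = (7/6)*(6099/14449) = 14231/28898 ≈ 0.49246)
(J + 47690)*(1/(M(-102) + 38434) - 7061) = (14231/28898 + 47690)*(1/(-37 + 38434) - 7061) = 1378159851*(1/38397 - 7061)/28898 = (1378159851/28898)*(-271121216/38397) = -62274729107583136/184932751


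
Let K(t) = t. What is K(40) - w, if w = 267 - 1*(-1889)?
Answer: -2116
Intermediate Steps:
w = 2156 (w = 267 + 1889 = 2156)
K(40) - w = 40 - 1*2156 = 40 - 2156 = -2116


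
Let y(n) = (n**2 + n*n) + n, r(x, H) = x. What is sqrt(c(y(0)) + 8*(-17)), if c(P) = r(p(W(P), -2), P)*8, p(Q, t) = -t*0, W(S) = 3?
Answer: 2*I*sqrt(34) ≈ 11.662*I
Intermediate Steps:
p(Q, t) = 0
y(n) = n + 2*n**2 (y(n) = (n**2 + n**2) + n = 2*n**2 + n = n + 2*n**2)
c(P) = 0 (c(P) = 0*8 = 0)
sqrt(c(y(0)) + 8*(-17)) = sqrt(0 + 8*(-17)) = sqrt(0 - 136) = sqrt(-136) = 2*I*sqrt(34)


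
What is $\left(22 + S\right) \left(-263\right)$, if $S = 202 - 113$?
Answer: $-29193$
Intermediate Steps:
$S = 89$
$\left(22 + S\right) \left(-263\right) = \left(22 + 89\right) \left(-263\right) = 111 \left(-263\right) = -29193$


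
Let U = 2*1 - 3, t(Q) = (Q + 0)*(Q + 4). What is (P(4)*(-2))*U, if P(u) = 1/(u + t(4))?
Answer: 1/18 ≈ 0.055556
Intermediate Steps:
t(Q) = Q*(4 + Q)
U = -1 (U = 2 - 3 = -1)
P(u) = 1/(32 + u) (P(u) = 1/(u + 4*(4 + 4)) = 1/(u + 4*8) = 1/(u + 32) = 1/(32 + u))
(P(4)*(-2))*U = (-2/(32 + 4))*(-1) = (-2/36)*(-1) = ((1/36)*(-2))*(-1) = -1/18*(-1) = 1/18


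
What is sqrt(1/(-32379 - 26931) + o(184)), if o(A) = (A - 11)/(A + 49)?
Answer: sqrt(15754531781590)/4606410 ≈ 0.86167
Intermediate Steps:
o(A) = (-11 + A)/(49 + A)
sqrt(1/(-32379 - 26931) + o(184)) = sqrt(1/(-32379 - 26931) + (-11 + 184)/(49 + 184)) = sqrt(1/(-59310) + 173/233) = sqrt(-1/59310 + (1/233)*173) = sqrt(-1/59310 + 173/233) = sqrt(10260397/13819230) = sqrt(15754531781590)/4606410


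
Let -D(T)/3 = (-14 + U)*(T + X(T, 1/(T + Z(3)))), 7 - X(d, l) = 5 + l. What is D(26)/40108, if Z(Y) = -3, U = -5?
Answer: 36651/922484 ≈ 0.039731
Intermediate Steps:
X(d, l) = 2 - l (X(d, l) = 7 - (5 + l) = 7 + (-5 - l) = 2 - l)
D(T) = 114 - 57/(-3 + T) + 57*T (D(T) = -3*(-14 - 5)*(T + (2 - 1/(T - 3))) = -(-57)*(T + (2 - 1/(-3 + T))) = -(-57)*(2 + T - 1/(-3 + T)) = -3*(-38 - 19*T + 19/(-3 + T)) = 114 - 57/(-3 + T) + 57*T)
D(26)/40108 = (57*(-7 + 26² - 1*26)/(-3 + 26))/40108 = (57*(-7 + 676 - 26)/23)*(1/40108) = (57*(1/23)*643)*(1/40108) = (36651/23)*(1/40108) = 36651/922484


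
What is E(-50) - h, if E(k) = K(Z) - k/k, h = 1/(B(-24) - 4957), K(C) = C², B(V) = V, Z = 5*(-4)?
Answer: 1987420/4981 ≈ 399.00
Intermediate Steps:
Z = -20
h = -1/4981 (h = 1/(-24 - 4957) = 1/(-4981) = -1/4981 ≈ -0.00020076)
E(k) = 399 (E(k) = (-20)² - k/k = 400 - 1*1 = 400 - 1 = 399)
E(-50) - h = 399 - 1*(-1/4981) = 399 + 1/4981 = 1987420/4981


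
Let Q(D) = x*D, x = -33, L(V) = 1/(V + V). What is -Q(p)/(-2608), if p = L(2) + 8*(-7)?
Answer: 7359/10432 ≈ 0.70543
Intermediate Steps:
L(V) = 1/(2*V)
p = -223/4 (p = (1/2)/2 + 8*(-7) = (1/2)*(1/2) - 56 = 1/4 - 56 = -223/4 ≈ -55.750)
Q(D) = -33*D
-Q(p)/(-2608) = -(-33*(-223/4))/(-2608) = -7359*(-1)/(4*2608) = -1*(-7359/10432) = 7359/10432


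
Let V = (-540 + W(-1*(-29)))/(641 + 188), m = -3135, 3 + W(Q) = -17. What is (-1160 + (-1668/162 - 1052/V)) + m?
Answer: -10387291/3780 ≈ -2748.0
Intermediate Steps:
W(Q) = -20 (W(Q) = -3 - 17 = -20)
V = -560/829 (V = (-540 - 20)/(641 + 188) = -560/829 ≈ -0.67551)
(-1160 + (-1668/162 - 1052/V)) + m = (-1160 + (-1668/162 - 1052/(-560/829))) - 3135 = (-1160 + (-1668*1/162 - 1052*(-829/560))) - 3135 = (-1160 + (-278/27 + 218027/140)) - 3135 = (-1160 + 5847809/3780) - 3135 = 1463009/3780 - 3135 = -10387291/3780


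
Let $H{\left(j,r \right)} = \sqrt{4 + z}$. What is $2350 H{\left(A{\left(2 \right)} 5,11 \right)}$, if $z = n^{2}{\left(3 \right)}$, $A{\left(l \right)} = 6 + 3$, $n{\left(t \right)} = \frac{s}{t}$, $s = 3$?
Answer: $2350 \sqrt{5} \approx 5254.8$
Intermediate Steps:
$n{\left(t \right)} = \frac{3}{t}$
$A{\left(l \right)} = 9$
$z = 1$ ($z = \left(\frac{3}{3}\right)^{2} = \left(3 \cdot \frac{1}{3}\right)^{2} = 1^{2} = 1$)
$H{\left(j,r \right)} = \sqrt{5}$ ($H{\left(j,r \right)} = \sqrt{4 + 1} = \sqrt{5}$)
$2350 H{\left(A{\left(2 \right)} 5,11 \right)} = 2350 \sqrt{5}$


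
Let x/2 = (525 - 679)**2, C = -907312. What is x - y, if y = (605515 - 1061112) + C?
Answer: 1410341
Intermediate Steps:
x = 47432 (x = 2*(525 - 679)**2 = 2*(-154)**2 = 2*23716 = 47432)
y = -1362909 (y = (605515 - 1061112) - 907312 = -455597 - 907312 = -1362909)
x - y = 47432 - 1*(-1362909) = 47432 + 1362909 = 1410341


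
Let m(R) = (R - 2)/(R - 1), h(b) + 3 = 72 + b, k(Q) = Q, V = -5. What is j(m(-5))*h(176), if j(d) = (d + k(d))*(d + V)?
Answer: -39445/18 ≈ -2191.4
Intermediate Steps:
h(b) = 69 + b (h(b) = -3 + (72 + b) = 69 + b)
m(R) = (-2 + R)/(-1 + R)
j(d) = 2*d*(-5 + d) (j(d) = (d + d)*(d - 5) = (2*d)*(-5 + d) = 2*d*(-5 + d))
j(m(-5))*h(176) = (2*((-2 - 5)/(-1 - 5))*(-5 + (-2 - 5)/(-1 - 5)))*(69 + 176) = (2*(-7/(-6))*(-5 - 7/(-6)))*245 = (2*(-1/6*(-7))*(-5 - 1/6*(-7)))*245 = (2*(7/6)*(-5 + 7/6))*245 = (2*(7/6)*(-23/6))*245 = -161/18*245 = -39445/18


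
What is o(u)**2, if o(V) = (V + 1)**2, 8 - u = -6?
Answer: 50625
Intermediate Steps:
u = 14 (u = 8 - 1*(-6) = 8 + 6 = 14)
o(V) = (1 + V)**2
o(u)**2 = ((1 + 14)**2)**2 = (15**2)**2 = 225**2 = 50625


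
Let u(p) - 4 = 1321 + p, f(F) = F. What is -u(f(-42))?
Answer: -1283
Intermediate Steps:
u(p) = 1325 + p (u(p) = 4 + (1321 + p) = 1325 + p)
-u(f(-42)) = -(1325 - 42) = -1*1283 = -1283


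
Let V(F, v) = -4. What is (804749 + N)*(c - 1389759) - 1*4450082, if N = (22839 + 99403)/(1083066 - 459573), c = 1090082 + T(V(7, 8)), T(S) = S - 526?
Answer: -50211095043736573/207831 ≈ -2.4160e+11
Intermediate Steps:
T(S) = -526 + S
c = 1089552 (c = 1090082 + (-526 - 4) = 1090082 - 530 = 1089552)
N = 122242/623493 ≈ 0.19606
(804749 + N)*(c - 1389759) - 1*4450082 = (804749 + 122242/623493)*(1089552 - 1389759) - 1*4450082 = (501755490499/623493)*(-300207) - 4450082 = -50210170178744431/207831 - 4450082 = -50211095043736573/207831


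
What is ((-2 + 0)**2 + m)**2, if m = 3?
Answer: 49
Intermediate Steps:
((-2 + 0)**2 + m)**2 = ((-2 + 0)**2 + 3)**2 = ((-2)**2 + 3)**2 = (4 + 3)**2 = 7**2 = 49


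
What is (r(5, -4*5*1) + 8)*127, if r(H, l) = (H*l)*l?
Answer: 255016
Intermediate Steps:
r(H, l) = H*l²
(r(5, -4*5*1) + 8)*127 = (5*(-4*5*1)² + 8)*127 = (5*(-20*1)² + 8)*127 = (5*(-20)² + 8)*127 = (5*400 + 8)*127 = (2000 + 8)*127 = 2008*127 = 255016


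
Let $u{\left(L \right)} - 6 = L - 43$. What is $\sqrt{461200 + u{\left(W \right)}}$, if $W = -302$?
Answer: $\sqrt{460861} \approx 678.87$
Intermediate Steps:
$u{\left(L \right)} = -37 + L$ ($u{\left(L \right)} = 6 + \left(L - 43\right) = 6 + \left(-43 + L\right) = -37 + L$)
$\sqrt{461200 + u{\left(W \right)}} = \sqrt{461200 - 339} = \sqrt{460861}$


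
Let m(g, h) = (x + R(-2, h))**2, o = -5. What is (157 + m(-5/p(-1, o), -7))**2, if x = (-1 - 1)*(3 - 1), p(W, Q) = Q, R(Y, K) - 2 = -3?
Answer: 33124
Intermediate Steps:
R(Y, K) = -1 (R(Y, K) = 2 - 3 = -1)
x = -4 (x = -2*2 = -4)
m(g, h) = 25 (m(g, h) = (-4 - 1)**2 = (-5)**2 = 25)
(157 + m(-5/p(-1, o), -7))**2 = (157 + 25)**2 = 182**2 = 33124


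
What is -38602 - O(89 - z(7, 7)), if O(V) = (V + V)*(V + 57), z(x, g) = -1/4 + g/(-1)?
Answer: -544821/8 ≈ -68103.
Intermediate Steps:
z(x, g) = -¼ - g (z(x, g) = -1*¼ + g*(-1) = -¼ - g)
O(V) = 2*V*(57 + V) (O(V) = (2*V)*(57 + V) = 2*V*(57 + V))
-38602 - O(89 - z(7, 7)) = -38602 - 2*(89 - (-¼ - 1*7))*(57 + (89 - (-¼ - 1*7))) = -38602 - 2*(89 - (-¼ - 7))*(57 + (89 - (-¼ - 7))) = -38602 - 2*(89 - 1*(-29/4))*(57 + (89 - 1*(-29/4))) = -38602 - 2*(89 + 29/4)*(57 + (89 + 29/4)) = -38602 - 2*385*(57 + 385/4)/4 = -38602 - 2*385*613/(4*4) = -38602 - 1*236005/8 = -38602 - 236005/8 = -544821/8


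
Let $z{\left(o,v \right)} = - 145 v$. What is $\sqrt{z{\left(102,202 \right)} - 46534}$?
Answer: $4 i \sqrt{4739} \approx 275.36 i$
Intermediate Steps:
$\sqrt{z{\left(102,202 \right)} - 46534} = \sqrt{\left(-145\right) 202 - 46534} = \sqrt{-29290 - 46534} = \sqrt{-75824} = 4 i \sqrt{4739}$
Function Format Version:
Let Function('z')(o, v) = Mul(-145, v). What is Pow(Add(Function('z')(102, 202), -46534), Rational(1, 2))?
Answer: Mul(4, I, Pow(4739, Rational(1, 2))) ≈ Mul(275.36, I)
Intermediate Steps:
Pow(Add(Function('z')(102, 202), -46534), Rational(1, 2)) = Pow(Add(Mul(-145, 202), -46534), Rational(1, 2)) = Pow(Add(-29290, -46534), Rational(1, 2)) = Pow(-75824, Rational(1, 2)) = Mul(4, I, Pow(4739, Rational(1, 2)))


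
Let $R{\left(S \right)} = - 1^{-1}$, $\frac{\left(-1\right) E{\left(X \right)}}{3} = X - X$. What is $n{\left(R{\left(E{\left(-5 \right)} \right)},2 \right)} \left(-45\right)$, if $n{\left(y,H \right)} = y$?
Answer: $45$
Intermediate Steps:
$E{\left(X \right)} = 0$ ($E{\left(X \right)} = - 3 \left(X - X\right) = \left(-3\right) 0 = 0$)
$R{\left(S \right)} = -1$ ($R{\left(S \right)} = \left(-1\right) 1 = -1$)
$n{\left(R{\left(E{\left(-5 \right)} \right)},2 \right)} \left(-45\right) = \left(-1\right) \left(-45\right) = 45$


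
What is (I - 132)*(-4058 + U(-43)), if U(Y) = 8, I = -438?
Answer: 2308500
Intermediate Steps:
(I - 132)*(-4058 + U(-43)) = (-438 - 132)*(-4058 + 8) = -570*(-4050) = 2308500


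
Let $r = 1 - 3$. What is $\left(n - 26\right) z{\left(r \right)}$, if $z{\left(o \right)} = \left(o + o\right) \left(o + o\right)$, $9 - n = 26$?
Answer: $-688$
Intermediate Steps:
$n = -17$ ($n = 9 - 26 = -17$)
$r = -2$ ($r = 1 - 3 = -2$)
$z{\left(o \right)} = 4 o^{2}$ ($z{\left(o \right)} = 2 o 2 o = 4 o^{2}$)
$\left(n - 26\right) z{\left(r \right)} = \left(-17 - 26\right) 4 \left(-2\right)^{2} = - 43 \cdot 4 \cdot 4 = \left(-43\right) 16 = -688$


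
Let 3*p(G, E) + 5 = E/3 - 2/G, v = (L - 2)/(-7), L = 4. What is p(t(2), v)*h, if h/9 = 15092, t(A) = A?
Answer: -275968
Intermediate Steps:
v = -2/7 (v = (4 - 2)/(-7) = 2*(-1/7) = -2/7 ≈ -0.28571)
p(G, E) = -5/3 - 2/(3*G) + E/9 (p(G, E) = -5/3 + (E/3 - 2/G)/3 = -5/3 + (-2/G + E/3)/3 = -5/3 + (-2/(3*G) + E/9) = -5/3 - 2/(3*G) + E/9)
h = 135828 (h = 9*15092 = 135828)
p(t(2), v)*h = ((1/9)*(-6 + 2*(-15 - 2/7))/2)*135828 = ((1/9)*(1/2)*(-6 + 2*(-107/7)))*135828 = ((1/9)*(1/2)*(-6 - 214/7))*135828 = ((1/9)*(1/2)*(-256/7))*135828 = -128/63*135828 = -275968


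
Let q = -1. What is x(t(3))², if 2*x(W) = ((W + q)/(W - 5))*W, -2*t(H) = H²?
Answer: 9801/5776 ≈ 1.6968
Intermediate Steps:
t(H) = -H²/2
x(W) = W*(-1 + W)/(2*(-5 + W)) (x(W) = (((W - 1)/(W - 5))*W)/2 = (((-1 + W)/(-5 + W))*W)/2 = (W*(-1 + W)/(-5 + W))/2 = W*(-1 + W)/(2*(-5 + W)))
x(t(3))² = ((-½*3²)*(-1 - ½*3²)/(2*(-5 - ½*3²)))² = ((-½*9)*(-1 - ½*9)/(2*(-5 - ½*9)))² = ((½)*(-9/2)*(-1 - 9/2)/(-5 - 9/2))² = ((½)*(-9/2)*(-11/2)/(-19/2))² = ((½)*(-9/2)*(-2/19)*(-11/2))² = (-99/76)² = 9801/5776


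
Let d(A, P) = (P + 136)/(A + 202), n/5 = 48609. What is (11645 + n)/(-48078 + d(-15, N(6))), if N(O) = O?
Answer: -23813515/4495222 ≈ -5.2975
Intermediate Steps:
n = 243045 (n = 5*48609 = 243045)
d(A, P) = (136 + P)/(202 + A)
(11645 + n)/(-48078 + d(-15, N(6))) = (11645 + 243045)/(-48078 + (136 + 6)/(202 - 15)) = 254690/(-48078 + 142/187) = 254690/(-8990444/187) = 254690*(-187/8990444) = -23813515/4495222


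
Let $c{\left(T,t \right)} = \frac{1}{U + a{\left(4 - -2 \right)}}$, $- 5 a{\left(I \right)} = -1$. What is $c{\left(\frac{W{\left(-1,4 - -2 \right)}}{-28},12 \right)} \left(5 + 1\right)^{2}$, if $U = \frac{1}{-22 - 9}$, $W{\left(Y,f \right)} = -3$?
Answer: $\frac{2790}{13} \approx 214.62$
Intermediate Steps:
$a{\left(I \right)} = \frac{1}{5}$ ($a{\left(I \right)} = \left(- \frac{1}{5}\right) \left(-1\right) = \frac{1}{5}$)
$U = - \frac{1}{31}$ ($U = \frac{1}{-31} = - \frac{1}{31} \approx -0.032258$)
$c{\left(T,t \right)} = \frac{155}{26}$ ($c{\left(T,t \right)} = \frac{1}{- \frac{1}{31} + \frac{1}{5}} = \frac{1}{\frac{26}{155}} = \frac{155}{26}$)
$c{\left(\frac{W{\left(-1,4 - -2 \right)}}{-28},12 \right)} \left(5 + 1\right)^{2} = \frac{155 \left(5 + 1\right)^{2}}{26} = \frac{155 \cdot 6^{2}}{26} = \frac{155}{26} \cdot 36 = \frac{2790}{13}$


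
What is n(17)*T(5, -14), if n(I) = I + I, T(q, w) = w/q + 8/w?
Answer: -4012/35 ≈ -114.63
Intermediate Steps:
T(q, w) = 8/w + w/q
n(I) = 2*I
n(17)*T(5, -14) = (2*17)*(8/(-14) - 14/5) = 34*(8*(-1/14) - 14*1/5) = 34*(-4/7 - 14/5) = 34*(-118/35) = -4012/35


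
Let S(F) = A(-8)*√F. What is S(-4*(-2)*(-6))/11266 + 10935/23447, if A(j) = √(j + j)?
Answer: 10935/23447 - 8*√3/5633 ≈ 0.46391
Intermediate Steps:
A(j) = √2*√j (A(j) = √(2*j) = √2*√j)
S(F) = 4*I*√F (S(F) = (√2*√(-8))*√F = (√2*(2*I*√2))*√F = (4*I)*√F = 4*I*√F)
S(-4*(-2)*(-6))/11266 + 10935/23447 = (4*I*√(-4*(-2)*(-6)))/11266 + 10935/23447 = (4*I*√(8*(-6)))*(1/11266) + 10935*(1/23447) = (4*I*√(-48))*(1/11266) + 10935/23447 = (4*I*(4*I*√3))*(1/11266) + 10935/23447 = -16*√3*(1/11266) + 10935/23447 = -8*√3/5633 + 10935/23447 = 10935/23447 - 8*√3/5633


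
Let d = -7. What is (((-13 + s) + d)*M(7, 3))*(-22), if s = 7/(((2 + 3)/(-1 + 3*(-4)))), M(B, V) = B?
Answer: 29414/5 ≈ 5882.8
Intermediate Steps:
s = -91/5 (s = 7/((5/(-1 - 12))) = 7/((5/(-13))) = 7/((5*(-1/13))) = 7/(-5/13) = 7*(-13/5) = -91/5 ≈ -18.200)
(((-13 + s) + d)*M(7, 3))*(-22) = (((-13 - 91/5) - 7)*7)*(-22) = ((-156/5 - 7)*7)*(-22) = -191/5*7*(-22) = -1337/5*(-22) = 29414/5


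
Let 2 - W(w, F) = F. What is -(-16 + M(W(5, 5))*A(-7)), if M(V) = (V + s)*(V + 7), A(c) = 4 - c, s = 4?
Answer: -28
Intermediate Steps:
W(w, F) = 2 - F
M(V) = (4 + V)*(7 + V) (M(V) = (V + 4)*(V + 7) = (4 + V)*(7 + V))
-(-16 + M(W(5, 5))*A(-7)) = -(-16 + (28 + (2 - 1*5)² + 11*(2 - 1*5))*(4 - 1*(-7))) = -(-16 + (28 + (2 - 5)² + 11*(2 - 5))*(4 + 7)) = -(-16 + (28 + (-3)² + 11*(-3))*11) = -(-16 + (28 + 9 - 33)*11) = -(-16 + 4*11) = -(-16 + 44) = -1*28 = -28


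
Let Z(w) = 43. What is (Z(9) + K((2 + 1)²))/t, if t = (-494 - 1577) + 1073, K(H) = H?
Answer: -26/499 ≈ -0.052104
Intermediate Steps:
t = -998 (t = -2071 + 1073 = -998)
(Z(9) + K((2 + 1)²))/t = (43 + (2 + 1)²)/(-998) = (43 + 3²)*(-1/998) = (43 + 9)*(-1/998) = 52*(-1/998) = -26/499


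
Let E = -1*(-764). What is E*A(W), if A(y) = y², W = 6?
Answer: 27504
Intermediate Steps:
E = 764
E*A(W) = 764*6² = 764*36 = 27504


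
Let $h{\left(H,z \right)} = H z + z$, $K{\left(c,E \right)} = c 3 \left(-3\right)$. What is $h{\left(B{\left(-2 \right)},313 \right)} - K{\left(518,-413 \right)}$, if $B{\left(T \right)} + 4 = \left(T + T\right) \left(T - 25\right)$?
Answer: $37527$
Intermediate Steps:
$B{\left(T \right)} = -4 + 2 T \left(-25 + T\right)$ ($B{\left(T \right)} = -4 + \left(T + T\right) \left(T - 25\right) = -4 + 2 T \left(-25 + T\right)$)
$K{\left(c,E \right)} = - 9 c$ ($K{\left(c,E \right)} = 3 c \left(-3\right) = - 9 c$)
$h{\left(H,z \right)} = z + H z$
$h{\left(B{\left(-2 \right)},313 \right)} - K{\left(518,-413 \right)} = 313 \left(1 - \left(-96 - 8\right)\right) - \left(-9\right) 518 = 313 \left(1 + \left(-4 + 100 + 2 \cdot 4\right)\right) - -4662 = 313 \left(1 + \left(-4 + 100 + 8\right)\right) + 4662 = 313 \left(1 + 104\right) + 4662 = 313 \cdot 105 + 4662 = 32865 + 4662 = 37527$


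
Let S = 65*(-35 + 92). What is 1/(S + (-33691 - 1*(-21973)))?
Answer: -1/8013 ≈ -0.00012480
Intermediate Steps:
S = 3705 (S = 65*57 = 3705)
1/(S + (-33691 - 1*(-21973))) = 1/(3705 + (-33691 - 1*(-21973))) = 1/(3705 + (-33691 + 21973)) = 1/(3705 - 11718) = 1/(-8013) = -1/8013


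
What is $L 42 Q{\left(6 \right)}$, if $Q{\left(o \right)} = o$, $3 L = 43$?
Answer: $3612$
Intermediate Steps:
$L = \frac{43}{3}$ ($L = \frac{1}{3} \cdot 43 = \frac{43}{3} \approx 14.333$)
$L 42 Q{\left(6 \right)} = \frac{43}{3} \cdot 42 \cdot 6 = 602 \cdot 6 = 3612$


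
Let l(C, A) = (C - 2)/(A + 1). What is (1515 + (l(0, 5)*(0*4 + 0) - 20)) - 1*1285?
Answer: 210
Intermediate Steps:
l(C, A) = (-2 + C)/(1 + A)
(1515 + (l(0, 5)*(0*4 + 0) - 20)) - 1*1285 = (1515 + (((-2 + 0)/(1 + 5))*(0*4 + 0) - 20)) - 1*1285 = (1515 + ((-2/6)*(0 + 0) - 20)) - 1285 = (1515 + (((1/6)*(-2))*0 - 20)) - 1285 = (1515 + (-1/3*0 - 20)) - 1285 = (1515 + (0 - 20)) - 1285 = (1515 - 20) - 1285 = 1495 - 1285 = 210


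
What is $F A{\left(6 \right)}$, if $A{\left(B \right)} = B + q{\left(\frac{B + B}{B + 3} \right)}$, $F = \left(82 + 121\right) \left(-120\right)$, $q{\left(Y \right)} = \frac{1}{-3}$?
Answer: $-138040$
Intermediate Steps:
$q{\left(Y \right)} = - \frac{1}{3}$
$F = -24360$ ($F = 203 \left(-120\right) = -24360$)
$A{\left(B \right)} = - \frac{1}{3} + B$ ($A{\left(B \right)} = B - \frac{1}{3} = - \frac{1}{3} + B$)
$F A{\left(6 \right)} = - 24360 \left(- \frac{1}{3} + 6\right) = \left(-24360\right) \frac{17}{3} = -138040$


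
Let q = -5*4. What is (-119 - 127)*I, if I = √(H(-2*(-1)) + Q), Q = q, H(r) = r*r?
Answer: -984*I ≈ -984.0*I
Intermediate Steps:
q = -20
H(r) = r²
Q = -20
I = 4*I (I = √((-2*(-1))² - 20) = √(2² - 20) = √(4 - 20) = √(-16) = 4*I ≈ 4.0*I)
(-119 - 127)*I = (-119 - 127)*(4*I) = -984*I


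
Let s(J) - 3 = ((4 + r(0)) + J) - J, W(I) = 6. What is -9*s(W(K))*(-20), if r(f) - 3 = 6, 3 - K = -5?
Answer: 2880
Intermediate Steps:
K = 8 (K = 3 - 1*(-5) = 3 + 5 = 8)
r(f) = 9 (r(f) = 3 + 6 = 9)
s(J) = 16 (s(J) = 3 + (((4 + 9) + J) - J) = 3 + ((13 + J) - J) = 3 + 13 = 16)
-9*s(W(K))*(-20) = -9*16*(-20) = -144*(-20) = 2880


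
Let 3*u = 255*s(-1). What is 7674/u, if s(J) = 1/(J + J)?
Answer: -15348/85 ≈ -180.56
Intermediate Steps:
s(J) = 1/(2*J)
u = -85/2 (u = (255*((½)/(-1)))/3 = (255*((½)*(-1)))/3 = (255*(-½))/3 = (⅓)*(-255/2) = -85/2 ≈ -42.500)
7674/u = 7674/(-85/2) = 7674*(-2/85) = -15348/85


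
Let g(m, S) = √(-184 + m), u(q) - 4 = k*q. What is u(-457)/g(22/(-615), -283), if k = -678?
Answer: -154925*I*√69606930/56591 ≈ -22840.0*I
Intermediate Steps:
u(q) = 4 - 678*q
u(-457)/g(22/(-615), -283) = (4 - 678*(-457))/(√(-184 + 22/(-615))) = (4 + 309846)/(√(-184 + 22*(-1/615))) = 309850/(√(-184 - 22/615)) = 309850/(√(-113182/615)) = 309850/((I*√69606930/615)) = 309850*(-I*√69606930/113182) = -154925*I*√69606930/56591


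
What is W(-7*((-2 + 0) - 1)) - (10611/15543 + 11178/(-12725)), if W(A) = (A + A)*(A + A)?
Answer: 38770097931/21976075 ≈ 1764.2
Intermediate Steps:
W(A) = 4*A² (W(A) = (2*A)*(2*A) = 4*A²)
W(-7*((-2 + 0) - 1)) - (10611/15543 + 11178/(-12725)) = 4*(-7*((-2 + 0) - 1))² - (10611/15543 + 11178/(-12725)) = 4*(-7*(-2 - 1))² - (10611*(1/15543) + 11178*(-1/12725)) = 4*(-7*(-3))² - (1179/1727 - 11178/12725) = 4*21² - 1*(-4301631/21976075) = 4*441 + 4301631/21976075 = 1764 + 4301631/21976075 = 38770097931/21976075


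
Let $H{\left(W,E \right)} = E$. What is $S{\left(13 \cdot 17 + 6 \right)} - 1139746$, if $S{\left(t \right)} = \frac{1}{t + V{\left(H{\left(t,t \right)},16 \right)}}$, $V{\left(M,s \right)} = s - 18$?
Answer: $- \frac{256442849}{225} \approx -1.1397 \cdot 10^{6}$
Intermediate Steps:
$V{\left(M,s \right)} = -18 + s$ ($V{\left(M,s \right)} = s - 18 = -18 + s$)
$S{\left(t \right)} = \frac{1}{-2 + t}$ ($S{\left(t \right)} = \frac{1}{t + \left(-18 + 16\right)} = \frac{1}{t - 2} = \frac{1}{-2 + t}$)
$S{\left(13 \cdot 17 + 6 \right)} - 1139746 = \frac{1}{-2 + \left(13 \cdot 17 + 6\right)} - 1139746 = \frac{1}{-2 + \left(221 + 6\right)} - 1139746 = \frac{1}{-2 + 227} - 1139746 = \frac{1}{225} - 1139746 = - \frac{256442849}{225}$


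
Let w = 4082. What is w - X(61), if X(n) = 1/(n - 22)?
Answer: 159197/39 ≈ 4082.0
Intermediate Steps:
X(n) = 1/(-22 + n)
w - X(61) = 4082 - 1/(-22 + 61) = 4082 - 1/39 = 159197/39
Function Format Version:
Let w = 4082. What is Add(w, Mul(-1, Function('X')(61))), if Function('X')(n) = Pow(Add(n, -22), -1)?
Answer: Rational(159197, 39) ≈ 4082.0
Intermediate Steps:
Function('X')(n) = Pow(Add(-22, n), -1)
Add(w, Mul(-1, Function('X')(61))) = Add(4082, Mul(-1, Pow(Add(-22, 61), -1))) = Add(4082, Mul(-1, Pow(39, -1))) = Add(4082, Mul(-1, Rational(1, 39))) = Add(4082, Rational(-1, 39)) = Rational(159197, 39)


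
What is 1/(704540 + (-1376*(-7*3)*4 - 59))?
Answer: 1/820065 ≈ 1.2194e-6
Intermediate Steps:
1/(704540 + (-1376*(-7*3)*4 - 59)) = 1/(704540 + (-(-28896)*4 - 59)) = 1/(704540 + (-1376*(-84) - 59)) = 1/(704540 + (115584 - 59)) = 1/(704540 + 115525) = 1/820065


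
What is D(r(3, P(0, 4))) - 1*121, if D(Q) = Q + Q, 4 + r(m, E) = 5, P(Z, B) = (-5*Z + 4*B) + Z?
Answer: -119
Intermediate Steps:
P(Z, B) = -4*Z + 4*B
r(m, E) = 1 (r(m, E) = -4 + 5 = 1)
D(Q) = 2*Q
D(r(3, P(0, 4))) - 1*121 = 2*1 - 1*121 = 2 - 121 = -119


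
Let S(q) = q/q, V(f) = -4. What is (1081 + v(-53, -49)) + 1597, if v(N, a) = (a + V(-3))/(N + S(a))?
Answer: 139309/52 ≈ 2679.0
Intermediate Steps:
S(q) = 1
v(N, a) = (-4 + a)/(1 + N) (v(N, a) = (a - 4)/(N + 1) = (-4 + a)/(1 + N))
(1081 + v(-53, -49)) + 1597 = (1081 + (-4 - 49)/(1 - 53)) + 1597 = (1081 - 53/(-52)) + 1597 = (1081 - 1/52*(-53)) + 1597 = (1081 + 53/52) + 1597 = 56265/52 + 1597 = 139309/52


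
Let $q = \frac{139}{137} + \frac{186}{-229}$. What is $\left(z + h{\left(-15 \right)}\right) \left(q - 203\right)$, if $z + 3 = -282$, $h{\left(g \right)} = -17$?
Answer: $\frac{1921435740}{31373} \approx 61245.0$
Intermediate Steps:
$q = \frac{6349}{31373}$ ($q = 139 \cdot \frac{1}{137} + 186 \left(- \frac{1}{229}\right) = \frac{139}{137} - \frac{186}{229} = \frac{6349}{31373} \approx 0.20237$)
$z = -285$ ($z = -3 - 282 = -285$)
$\left(z + h{\left(-15 \right)}\right) \left(q - 203\right) = \left(-285 - 17\right) \left(\frac{6349}{31373} - 203\right) = \left(-302\right) \left(- \frac{6362370}{31373}\right) = \frac{1921435740}{31373}$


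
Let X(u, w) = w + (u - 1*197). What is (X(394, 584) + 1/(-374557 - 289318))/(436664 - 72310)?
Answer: 259243187/120942755875 ≈ 0.0021435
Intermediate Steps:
X(u, w) = -197 + u + w (X(u, w) = w + (u - 197) = w + (-197 + u) = -197 + u + w)
(X(394, 584) + 1/(-374557 - 289318))/(436664 - 72310) = ((-197 + 394 + 584) + 1/(-374557 - 289318))/(436664 - 72310) = (781 + 1/(-663875))/364354 = (781 - 1/663875)*(1/364354) = (518486374/663875)*(1/364354) = 259243187/120942755875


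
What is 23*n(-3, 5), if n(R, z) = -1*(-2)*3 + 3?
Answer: 207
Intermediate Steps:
n(R, z) = 9 (n(R, z) = 2*3 + 3 = 6 + 3 = 9)
23*n(-3, 5) = 23*9 = 207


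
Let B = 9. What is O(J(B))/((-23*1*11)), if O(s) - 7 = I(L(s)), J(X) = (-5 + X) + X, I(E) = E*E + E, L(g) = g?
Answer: -189/253 ≈ -0.74704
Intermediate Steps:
I(E) = E + E**2 (I(E) = E**2 + E = E + E**2)
J(X) = -5 + 2*X
O(s) = 7 + s*(1 + s)
O(J(B))/((-23*1*11)) = (7 + (-5 + 2*9)*(1 + (-5 + 2*9)))/((-23*1*11)) = (7 + (-5 + 18)*(1 + (-5 + 18)))/((-23*11)) = (7 + 13*(1 + 13))/(-253) = (7 + 13*14)*(-1/253) = (7 + 182)*(-1/253) = 189*(-1/253) = -189/253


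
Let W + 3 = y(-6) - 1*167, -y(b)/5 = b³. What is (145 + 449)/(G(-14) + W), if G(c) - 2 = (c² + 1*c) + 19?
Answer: 198/371 ≈ 0.53369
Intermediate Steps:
y(b) = -5*b³
G(c) = 21 + c + c² (G(c) = 2 + ((c² + 1*c) + 19) = 2 + ((c² + c) + 19) = 2 + ((c + c²) + 19) = 2 + (19 + c + c²) = 21 + c + c²)
W = 910 (W = -3 + (-5*(-6)³ - 1*167) = -3 + (-5*(-216) - 167) = -3 + (1080 - 167) = -3 + 913 = 910)
(145 + 449)/(G(-14) + W) = (145 + 449)/((21 - 14 + (-14)²) + 910) = 594/((21 - 14 + 196) + 910) = 594/(203 + 910) = 594/1113 = 594*(1/1113) = 198/371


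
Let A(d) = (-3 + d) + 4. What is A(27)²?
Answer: 784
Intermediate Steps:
A(d) = 1 + d
A(27)² = (1 + 27)² = 28² = 784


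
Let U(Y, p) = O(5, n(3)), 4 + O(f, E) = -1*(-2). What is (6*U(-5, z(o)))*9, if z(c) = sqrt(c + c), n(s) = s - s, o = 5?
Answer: -108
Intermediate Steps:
n(s) = 0
O(f, E) = -2 (O(f, E) = -4 - 1*(-2) = -4 + 2 = -2)
z(c) = sqrt(2)*sqrt(c) (z(c) = sqrt(2*c) = sqrt(2)*sqrt(c))
U(Y, p) = -2
(6*U(-5, z(o)))*9 = (6*(-2))*9 = -12*9 = -108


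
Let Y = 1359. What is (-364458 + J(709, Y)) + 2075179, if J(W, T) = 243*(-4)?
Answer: 1709749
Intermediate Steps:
J(W, T) = -972
(-364458 + J(709, Y)) + 2075179 = (-364458 - 972) + 2075179 = -365430 + 2075179 = 1709749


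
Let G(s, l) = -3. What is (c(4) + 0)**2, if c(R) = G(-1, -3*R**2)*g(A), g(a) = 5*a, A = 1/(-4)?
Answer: 225/16 ≈ 14.063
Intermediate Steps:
A = -1/4 ≈ -0.25000
c(R) = 15/4 (c(R) = -15*(-1)/4 = -3*(-5/4) = 15/4)
(c(4) + 0)**2 = (15/4 + 0)**2 = (15/4)**2 = 225/16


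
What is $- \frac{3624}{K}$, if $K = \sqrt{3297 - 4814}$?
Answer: $\frac{3624 i \sqrt{1517}}{1517} \approx 93.046 i$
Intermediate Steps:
$K = i \sqrt{1517}$ ($K = \sqrt{-1517} = i \sqrt{1517} \approx 38.949 i$)
$- \frac{3624}{K} = - \frac{3624}{i \sqrt{1517}} = - 3624 \left(- \frac{i \sqrt{1517}}{1517}\right) = \frac{3624 i \sqrt{1517}}{1517}$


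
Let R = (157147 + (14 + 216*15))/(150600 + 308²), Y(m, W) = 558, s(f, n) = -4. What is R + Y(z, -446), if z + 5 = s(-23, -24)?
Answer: 137129313/245464 ≈ 558.65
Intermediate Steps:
z = -9 (z = -5 - 4 = -9)
R = 160401/245464 (R = (157147 + (14 + 3240))/(150600 + 94864) = (157147 + 3254)/245464 = 160401*(1/245464) = 160401/245464 ≈ 0.65346)
R + Y(z, -446) = 160401/245464 + 558 = 137129313/245464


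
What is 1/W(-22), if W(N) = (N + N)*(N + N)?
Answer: 1/1936 ≈ 0.00051653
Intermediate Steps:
W(N) = 4*N² (W(N) = (2*N)*(2*N) = 4*N²)
1/W(-22) = 1/(4*(-22)²) = 1/(4*484) = 1/1936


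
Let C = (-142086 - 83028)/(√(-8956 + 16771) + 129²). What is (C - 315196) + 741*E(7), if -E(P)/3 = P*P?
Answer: -19574965776532/46152511 + 37519*√7815/46152511 ≈ -4.2414e+5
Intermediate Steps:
E(P) = -3*P² (E(P) = -3*P*P = -3*P²)
C = -225114/(16641 + √7815) (C = -225114/(√7815 + 16641) = -225114/(16641 + √7815) ≈ -13.456)
(C - 315196) + 741*E(7) = ((-624353679/46152511 + 37519*√7815/46152511) - 315196) + 741*(-3*7²) = (-14547711210835/46152511 + 37519*√7815/46152511) + 741*(-3*49) = (-14547711210835/46152511 + 37519*√7815/46152511) + 741*(-147) = (-14547711210835/46152511 + 37519*√7815/46152511) - 108927 = -19574965776532/46152511 + 37519*√7815/46152511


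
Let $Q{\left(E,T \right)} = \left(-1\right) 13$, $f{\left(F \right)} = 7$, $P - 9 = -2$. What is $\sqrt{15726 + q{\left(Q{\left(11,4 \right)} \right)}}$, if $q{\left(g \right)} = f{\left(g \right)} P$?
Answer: $5 \sqrt{631} \approx 125.6$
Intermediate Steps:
$P = 7$ ($P = 9 - 2 = 7$)
$Q{\left(E,T \right)} = -13$
$q{\left(g \right)} = 49$ ($q{\left(g \right)} = 7 \cdot 7 = 49$)
$\sqrt{15726 + q{\left(Q{\left(11,4 \right)} \right)}} = \sqrt{15726 + 49} = \sqrt{15775} = 5 \sqrt{631}$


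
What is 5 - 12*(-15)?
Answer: 185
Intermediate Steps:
5 - 12*(-15) = 5 + 180 = 185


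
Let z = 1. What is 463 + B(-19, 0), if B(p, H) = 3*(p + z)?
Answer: 409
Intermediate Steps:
B(p, H) = 3 + 3*p (B(p, H) = 3*(p + 1) = 3*(1 + p) = 3 + 3*p)
463 + B(-19, 0) = 463 + (3 + 3*(-19)) = 463 + (3 - 57) = 463 - 54 = 409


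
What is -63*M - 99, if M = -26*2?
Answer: 3177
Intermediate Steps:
M = -52
-63*M - 99 = -63*(-52) - 99 = 3276 - 99 = 3177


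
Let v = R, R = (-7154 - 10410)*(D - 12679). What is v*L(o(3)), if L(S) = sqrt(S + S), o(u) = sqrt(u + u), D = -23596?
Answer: 637134100*2**(3/4)*3**(1/4) ≈ 1.4102e+9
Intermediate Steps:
R = 637134100 (R = (-7154 - 10410)*(-23596 - 12679) = -17564*(-36275) = 637134100)
o(u) = sqrt(2)*sqrt(u) (o(u) = sqrt(2*u) = sqrt(2)*sqrt(u))
L(S) = sqrt(2)*sqrt(S) (L(S) = sqrt(2*S) = sqrt(2)*sqrt(S))
v = 637134100
v*L(o(3)) = 637134100*(sqrt(2)*sqrt(sqrt(2)*sqrt(3))) = 637134100*(sqrt(2)*sqrt(sqrt(6))) = 637134100*(sqrt(2)*6**(1/4)) = 637134100*(2**(3/4)*3**(1/4)) = 637134100*2**(3/4)*3**(1/4)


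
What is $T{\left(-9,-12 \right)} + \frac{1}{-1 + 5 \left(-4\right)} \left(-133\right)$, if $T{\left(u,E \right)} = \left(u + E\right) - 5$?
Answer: $- \frac{59}{3} \approx -19.667$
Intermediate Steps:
$T{\left(u,E \right)} = -5 + E + u$ ($T{\left(u,E \right)} = \left(E + u\right) - 5 = -5 + E + u$)
$T{\left(-9,-12 \right)} + \frac{1}{-1 + 5 \left(-4\right)} \left(-133\right) = \left(-5 - 12 - 9\right) + \frac{1}{-1 + 5 \left(-4\right)} \left(-133\right) = -26 + \frac{1}{-1 - 20} \left(-133\right) = -26 + \frac{1}{-21} \left(-133\right) = -26 - - \frac{19}{3} = -26 + \frac{19}{3} = - \frac{59}{3}$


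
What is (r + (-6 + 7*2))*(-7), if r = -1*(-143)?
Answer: -1057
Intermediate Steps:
r = 143
(r + (-6 + 7*2))*(-7) = (143 + (-6 + 7*2))*(-7) = (143 + (-6 + 14))*(-7) = (143 + 8)*(-7) = 151*(-7) = -1057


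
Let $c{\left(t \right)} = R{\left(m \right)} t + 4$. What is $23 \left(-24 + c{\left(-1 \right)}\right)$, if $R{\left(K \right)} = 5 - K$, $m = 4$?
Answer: $-483$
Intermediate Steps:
$c{\left(t \right)} = 4 + t$ ($c{\left(t \right)} = \left(5 - 4\right) t + 4 = 1 t + 4 = t + 4 = 4 + t$)
$23 \left(-24 + c{\left(-1 \right)}\right) = 23 \left(-24 + \left(4 - 1\right)\right) = 23 \left(-24 + 3\right) = 23 \left(-21\right) = -483$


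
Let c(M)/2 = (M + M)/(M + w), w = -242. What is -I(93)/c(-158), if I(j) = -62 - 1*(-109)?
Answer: -2350/79 ≈ -29.747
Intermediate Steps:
I(j) = 47 (I(j) = -62 + 109 = 47)
c(M) = 4*M/(-242 + M) (c(M) = 2*((M + M)/(M - 242)) = 2*((2*M)/(-242 + M)) = 2*(2*M/(-242 + M)) = 4*M/(-242 + M))
-I(93)/c(-158) = -47/(4*(-158)/(-242 - 158)) = -47/(4*(-158)/(-400)) = -47/(4*(-158)*(-1/400)) = -47/79/50 = -47*50/79 = -1*2350/79 = -2350/79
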